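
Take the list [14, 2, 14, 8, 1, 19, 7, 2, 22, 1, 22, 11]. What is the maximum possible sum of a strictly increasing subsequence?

Let S[i] be the best sum of a strictly increasing subsequence ending at i:
i:      1  2  3  4  5  6  7  8  9 10 11 12
a[i]:  14  2 14  8  1 19  7  2 22  1 22 11
S:     14  2 16 10  1 35  9  3 57  1 57 21
Maximum is 57 (e.g. 2 + 14 + 19 + 22).

57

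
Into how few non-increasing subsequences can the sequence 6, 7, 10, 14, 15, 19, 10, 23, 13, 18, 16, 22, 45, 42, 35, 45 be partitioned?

The minimum number of non-increasing subsequences covering a sequence equals the length of its longest strictly increasing subsequence.
LIS length is 9 (e.g. 6, 7, 10, 14, 15, 19, 23, 42, 45), so 9 piles are needed.

9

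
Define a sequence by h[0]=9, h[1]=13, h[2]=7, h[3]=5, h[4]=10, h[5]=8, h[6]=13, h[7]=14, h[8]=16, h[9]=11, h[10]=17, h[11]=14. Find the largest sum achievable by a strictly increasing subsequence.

Let S[i] be the best sum of a strictly increasing subsequence ending at i:
i:      0  1  2  3  4  5  6  7  8  9 10 11
h[i]:   9 13  7  5 10  8 13 14 16 11 17 14
S:      9 22  7  5 19 15 32 46 62 30 79 46
Maximum is 79 (e.g. 9 + 10 + 13 + 14 + 16 + 17).

79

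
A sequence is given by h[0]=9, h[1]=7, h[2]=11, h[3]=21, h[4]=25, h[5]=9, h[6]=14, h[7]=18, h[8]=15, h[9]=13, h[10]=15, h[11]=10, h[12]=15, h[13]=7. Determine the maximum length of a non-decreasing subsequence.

6

Track the smallest tail for each achievable length (allowing ties):
9 → extends → [9]
7 → replaces 9 → [7]
11 → extends → [7, 11]
21 → extends → [7, 11, 21]
25 → extends → [7, 11, 21, 25]
9 → replaces 11 → [7, 9, 21, 25]
14 → replaces 21 → [7, 9, 14, 25]
18 → replaces 25 → [7, 9, 14, 18]
15 → replaces 18 → [7, 9, 14, 15]
13 → replaces 14 → [7, 9, 13, 15]
15 → extends → [7, 9, 13, 15, 15]
10 → replaces 13 → [7, 9, 10, 15, 15]
15 → extends → [7, 9, 10, 15, 15, 15]
7 → replaces 9 → [7, 7, 10, 15, 15, 15]
Six tails, so the longest non-decreasing subsequence has length 6 (e.g. 9, 11, 14, 15, 15, 15).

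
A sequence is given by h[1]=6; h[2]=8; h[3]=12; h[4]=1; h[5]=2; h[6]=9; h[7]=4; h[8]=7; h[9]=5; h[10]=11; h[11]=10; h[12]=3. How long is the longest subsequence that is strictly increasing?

Track the smallest tail for each achievable length (strict):
6 → extends → [6]
8 → extends → [6, 8]
12 → extends → [6, 8, 12]
1 → replaces 6 → [1, 8, 12]
2 → replaces 8 → [1, 2, 12]
9 → replaces 12 → [1, 2, 9]
4 → replaces 9 → [1, 2, 4]
7 → extends → [1, 2, 4, 7]
5 → replaces 7 → [1, 2, 4, 5]
11 → extends → [1, 2, 4, 5, 11]
10 → replaces 11 → [1, 2, 4, 5, 10]
3 → replaces 4 → [1, 2, 3, 5, 10]
Five tails, so the longest strictly increasing subsequence has length 5 (e.g. 1, 2, 4, 7, 11).

5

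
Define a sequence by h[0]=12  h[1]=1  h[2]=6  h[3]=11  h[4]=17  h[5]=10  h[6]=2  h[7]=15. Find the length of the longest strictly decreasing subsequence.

4

Negate each value so 'decreasing' becomes 'increasing', then run patience tails on the negated sequence:
-12 → extends → [-12]
-1 → extends → [-12, -1]
-6 → replaces -1 → [-12, -6]
-11 → replaces -6 → [-12, -11]
-17 → replaces -12 → [-17, -11]
-10 → extends → [-17, -11, -10]
-2 → extends → [-17, -11, -10, -2]
-15 → replaces -11 → [-17, -15, -10, -2]
Four tails, so the longest strictly decreasing subsequence of the original has length 4.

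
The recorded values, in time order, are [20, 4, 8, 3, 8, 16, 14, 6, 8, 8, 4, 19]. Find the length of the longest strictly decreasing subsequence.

5

Let dp[i] be the longest strictly decreasing subsequence ending at i:
i:      1  2  3  4  5  6  7  8  9 10 11 12
a[i]:  20  4  8  3  8 16 14  6  8  8  4 19
dp:     1  2  2  3  2  2  3  4  4  4  5  2
Maximum is 5.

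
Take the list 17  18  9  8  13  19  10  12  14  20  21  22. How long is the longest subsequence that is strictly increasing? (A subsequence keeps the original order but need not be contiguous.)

7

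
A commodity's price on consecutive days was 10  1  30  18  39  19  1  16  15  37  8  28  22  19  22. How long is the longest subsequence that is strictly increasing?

Track the smallest tail for each achievable length (strict):
10 → extends → [10]
1 → replaces 10 → [1]
30 → extends → [1, 30]
18 → replaces 30 → [1, 18]
39 → extends → [1, 18, 39]
19 → replaces 39 → [1, 18, 19]
1 → already a tail → [1, 18, 19]
16 → replaces 18 → [1, 16, 19]
15 → replaces 16 → [1, 15, 19]
37 → extends → [1, 15, 19, 37]
8 → replaces 15 → [1, 8, 19, 37]
28 → replaces 37 → [1, 8, 19, 28]
22 → replaces 28 → [1, 8, 19, 22]
19 → already a tail → [1, 8, 19, 22]
22 → already a tail → [1, 8, 19, 22]
Four tails, so the longest strictly increasing subsequence has length 4 (e.g. 10, 18, 19, 37).

4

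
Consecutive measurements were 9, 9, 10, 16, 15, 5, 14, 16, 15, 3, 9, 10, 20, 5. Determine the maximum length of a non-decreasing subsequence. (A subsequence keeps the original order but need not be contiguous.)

6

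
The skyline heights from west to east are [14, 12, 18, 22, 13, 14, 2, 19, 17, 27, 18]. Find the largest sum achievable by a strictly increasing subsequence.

85

Let S[i] be the best sum of a strictly increasing subsequence ending at i:
i:      1  2  3  4  5  6  7  8  9 10 11
a[i]:  14 12 18 22 13 14  2 19 17 27 18
S:     14 12 32 54 25 39  2 58 56 85 74
Maximum is 85 (e.g. 12 + 13 + 14 + 19 + 27).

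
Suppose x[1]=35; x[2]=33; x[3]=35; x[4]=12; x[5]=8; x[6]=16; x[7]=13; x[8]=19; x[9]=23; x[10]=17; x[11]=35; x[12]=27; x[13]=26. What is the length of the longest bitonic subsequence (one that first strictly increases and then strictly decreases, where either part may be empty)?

7

inc[i] = longest strictly increasing subsequence ending at i; dec[i] = longest strictly decreasing subsequence starting at i:
i:      1  2  3  4  5  6  7  8  9 10 11 12 13
x[i]:  35 33 35 12  8 16 13 19 23 17 35 27 26
inc:    1  1  2  1  1  2  2  3  4  3  5  5  5
dec:    4  3  3  2  1  2  1  2  2  1  3  2  1
Best peak at i=11 (value 35): inc=5, dec=3, length 5+3−1 = 7.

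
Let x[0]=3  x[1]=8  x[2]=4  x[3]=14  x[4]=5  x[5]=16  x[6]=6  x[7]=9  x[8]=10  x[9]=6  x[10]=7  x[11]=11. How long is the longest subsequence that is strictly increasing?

Let dp[i] be the length of the longest such subsequence ending at index i:
i:      0  1  2  3  4  5  6  7  8  9 10 11
x[i]:   3  8  4 14  5 16  6  9 10  6  7 11
dp:     1  2  2  3  3  4  4  5  6  4  5  7
Maximum dp value is 7.

7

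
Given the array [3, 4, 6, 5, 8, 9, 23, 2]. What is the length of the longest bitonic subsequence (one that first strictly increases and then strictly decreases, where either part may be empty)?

inc[i] = longest strictly increasing subsequence ending at i; dec[i] = longest strictly decreasing subsequence starting at i:
i:      1  2  3  4  5  6  7  8
a[i]:   3  4  6  5  8  9 23  2
inc:    1  2  3  3  4  5  6  1
dec:    2  2  3  2  2  2  2  1
Best peak at i=7 (value 23): inc=6, dec=2, length 6+2−1 = 7.

7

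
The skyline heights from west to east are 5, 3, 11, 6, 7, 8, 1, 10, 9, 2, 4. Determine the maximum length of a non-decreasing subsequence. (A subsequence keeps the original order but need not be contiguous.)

5

Let dp[i] be the length of the longest such subsequence ending at index i:
i:      1  2  3  4  5  6  7  8  9 10 11
a[i]:   5  3 11  6  7  8  1 10  9  2  4
dp:     1  1  2  2  3  4  1  5  5  2  3
Maximum dp value is 5.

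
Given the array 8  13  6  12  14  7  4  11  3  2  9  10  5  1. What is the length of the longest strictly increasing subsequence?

4

Track the smallest tail for each achievable length (strict):
8 → extends → [8]
13 → extends → [8, 13]
6 → replaces 8 → [6, 13]
12 → replaces 13 → [6, 12]
14 → extends → [6, 12, 14]
7 → replaces 12 → [6, 7, 14]
4 → replaces 6 → [4, 7, 14]
11 → replaces 14 → [4, 7, 11]
3 → replaces 4 → [3, 7, 11]
2 → replaces 3 → [2, 7, 11]
9 → replaces 11 → [2, 7, 9]
10 → extends → [2, 7, 9, 10]
5 → replaces 7 → [2, 5, 9, 10]
1 → replaces 2 → [1, 5, 9, 10]
Four tails, so the longest strictly increasing subsequence has length 4 (e.g. 6, 7, 9, 10).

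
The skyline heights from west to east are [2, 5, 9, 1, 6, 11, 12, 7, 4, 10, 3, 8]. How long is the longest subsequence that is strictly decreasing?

4

Negate each value so 'decreasing' becomes 'increasing', then run patience tails on the negated sequence:
-2 → extends → [-2]
-5 → replaces -2 → [-5]
-9 → replaces -5 → [-9]
-1 → extends → [-9, -1]
-6 → replaces -1 → [-9, -6]
-11 → replaces -9 → [-11, -6]
-12 → replaces -11 → [-12, -6]
-7 → replaces -6 → [-12, -7]
-4 → extends → [-12, -7, -4]
-10 → replaces -7 → [-12, -10, -4]
-3 → extends → [-12, -10, -4, -3]
-8 → replaces -4 → [-12, -10, -8, -3]
Four tails, so the longest strictly decreasing subsequence of the original has length 4.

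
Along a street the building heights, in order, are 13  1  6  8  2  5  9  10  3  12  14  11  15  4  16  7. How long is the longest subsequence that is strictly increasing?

9

Track the smallest tail for each achievable length (strict):
13 → extends → [13]
1 → replaces 13 → [1]
6 → extends → [1, 6]
8 → extends → [1, 6, 8]
2 → replaces 6 → [1, 2, 8]
5 → replaces 8 → [1, 2, 5]
9 → extends → [1, 2, 5, 9]
10 → extends → [1, 2, 5, 9, 10]
3 → replaces 5 → [1, 2, 3, 9, 10]
12 → extends → [1, 2, 3, 9, 10, 12]
14 → extends → [1, 2, 3, 9, 10, 12, 14]
11 → replaces 12 → [1, 2, 3, 9, 10, 11, 14]
15 → extends → [1, 2, 3, 9, 10, 11, 14, 15]
4 → replaces 9 → [1, 2, 3, 4, 10, 11, 14, 15]
16 → extends → [1, 2, 3, 4, 10, 11, 14, 15, 16]
7 → replaces 10 → [1, 2, 3, 4, 7, 11, 14, 15, 16]
Nine tails, so the longest strictly increasing subsequence has length 9 (e.g. 1, 6, 8, 9, 10, 12, 14, 15, 16).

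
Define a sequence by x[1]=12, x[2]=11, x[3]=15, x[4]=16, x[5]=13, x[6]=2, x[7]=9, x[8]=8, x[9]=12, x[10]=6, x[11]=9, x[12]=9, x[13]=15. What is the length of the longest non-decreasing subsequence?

Let dp[i] be the length of the longest such subsequence ending at index i:
i:      1  2  3  4  5  6  7  8  9 10 11 12 13
x[i]:  12 11 15 16 13  2  9  8 12  6  9  9 15
dp:     1  1  2  3  2  1  2  2  3  2  3  4  5
Maximum dp value is 5.

5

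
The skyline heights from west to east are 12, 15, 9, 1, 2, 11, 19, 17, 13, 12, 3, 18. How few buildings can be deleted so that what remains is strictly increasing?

7

Fewest deletions = n − (longest strictly increasing subsequence).
Patience tails:
12 → extends → [12]
15 → extends → [12, 15]
9 → replaces 12 → [9, 15]
1 → replaces 9 → [1, 15]
2 → replaces 15 → [1, 2]
11 → extends → [1, 2, 11]
19 → extends → [1, 2, 11, 19]
17 → replaces 19 → [1, 2, 11, 17]
13 → replaces 17 → [1, 2, 11, 13]
12 → replaces 13 → [1, 2, 11, 12]
3 → replaces 11 → [1, 2, 3, 12]
18 → extends → [1, 2, 3, 12, 18]
Longest strictly increasing subsequence has length 5, so deletions = 12 − 5 = 7.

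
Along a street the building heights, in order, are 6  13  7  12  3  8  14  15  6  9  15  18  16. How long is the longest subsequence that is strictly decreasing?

4

Negate each value so 'decreasing' becomes 'increasing', then run patience tails on the negated sequence:
-6 → extends → [-6]
-13 → replaces -6 → [-13]
-7 → extends → [-13, -7]
-12 → replaces -7 → [-13, -12]
-3 → extends → [-13, -12, -3]
-8 → replaces -3 → [-13, -12, -8]
-14 → replaces -13 → [-14, -12, -8]
-15 → replaces -14 → [-15, -12, -8]
-6 → extends → [-15, -12, -8, -6]
-9 → replaces -8 → [-15, -12, -9, -6]
-15 → already a tail → [-15, -12, -9, -6]
-18 → replaces -15 → [-18, -12, -9, -6]
-16 → replaces -12 → [-18, -16, -9, -6]
Four tails, so the longest strictly decreasing subsequence of the original has length 4.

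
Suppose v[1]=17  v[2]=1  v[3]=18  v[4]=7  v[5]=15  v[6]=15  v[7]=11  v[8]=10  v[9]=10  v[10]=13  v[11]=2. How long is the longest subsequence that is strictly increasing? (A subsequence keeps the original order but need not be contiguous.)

4

Track the smallest tail for each achievable length (strict):
17 → extends → [17]
1 → replaces 17 → [1]
18 → extends → [1, 18]
7 → replaces 18 → [1, 7]
15 → extends → [1, 7, 15]
15 → already a tail → [1, 7, 15]
11 → replaces 15 → [1, 7, 11]
10 → replaces 11 → [1, 7, 10]
10 → already a tail → [1, 7, 10]
13 → extends → [1, 7, 10, 13]
2 → replaces 7 → [1, 2, 10, 13]
Four tails, so the longest strictly increasing subsequence has length 4 (e.g. 1, 7, 11, 13).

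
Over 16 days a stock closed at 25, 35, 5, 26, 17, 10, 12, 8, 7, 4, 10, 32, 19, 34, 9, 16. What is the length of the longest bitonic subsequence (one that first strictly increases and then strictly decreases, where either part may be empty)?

8

inc[i] = longest strictly increasing subsequence ending at i; dec[i] = longest strictly decreasing subsequence starting at i:
i:      1  2  3  4  5  6  7  8  9 10 11 12 13 14 15 16
a[i]:  25 35  5 26 17 10 12  8  7  4 10 32 19 34  9 16
inc:    1  2  1  2  2  2  3  2  2  1  3  4  4  5  3  4
dec:    6  7  2  6  5  4  4  3  2  1  2  3  2  2  1  1
Best peak at i=2 (value 35): inc=2, dec=7, length 2+7−1 = 8.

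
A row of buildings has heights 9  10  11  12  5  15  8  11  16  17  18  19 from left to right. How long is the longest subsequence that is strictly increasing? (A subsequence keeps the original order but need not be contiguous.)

Let dp[i] be the length of the longest such subsequence ending at index i:
i:      1  2  3  4  5  6  7  8  9 10 11 12
a[i]:   9 10 11 12  5 15  8 11 16 17 18 19
dp:     1  2  3  4  1  5  2  3  6  7  8  9
Maximum dp value is 9.

9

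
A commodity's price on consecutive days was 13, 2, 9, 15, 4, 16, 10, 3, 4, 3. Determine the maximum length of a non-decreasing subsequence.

4

Track the smallest tail for each achievable length (allowing ties):
13 → extends → [13]
2 → replaces 13 → [2]
9 → extends → [2, 9]
15 → extends → [2, 9, 15]
4 → replaces 9 → [2, 4, 15]
16 → extends → [2, 4, 15, 16]
10 → replaces 15 → [2, 4, 10, 16]
3 → replaces 4 → [2, 3, 10, 16]
4 → replaces 10 → [2, 3, 4, 16]
3 → replaces 4 → [2, 3, 3, 16]
Four tails, so the longest non-decreasing subsequence has length 4 (e.g. 2, 9, 15, 16).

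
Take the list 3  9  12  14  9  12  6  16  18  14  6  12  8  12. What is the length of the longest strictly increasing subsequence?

Track the smallest tail for each achievable length (strict):
3 → extends → [3]
9 → extends → [3, 9]
12 → extends → [3, 9, 12]
14 → extends → [3, 9, 12, 14]
9 → already a tail → [3, 9, 12, 14]
12 → already a tail → [3, 9, 12, 14]
6 → replaces 9 → [3, 6, 12, 14]
16 → extends → [3, 6, 12, 14, 16]
18 → extends → [3, 6, 12, 14, 16, 18]
14 → already a tail → [3, 6, 12, 14, 16, 18]
6 → already a tail → [3, 6, 12, 14, 16, 18]
12 → already a tail → [3, 6, 12, 14, 16, 18]
8 → replaces 12 → [3, 6, 8, 14, 16, 18]
12 → replaces 14 → [3, 6, 8, 12, 16, 18]
Six tails, so the longest strictly increasing subsequence has length 6 (e.g. 3, 9, 12, 14, 16, 18).

6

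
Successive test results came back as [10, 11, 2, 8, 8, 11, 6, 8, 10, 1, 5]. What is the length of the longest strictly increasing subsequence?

4

Let dp[i] be the length of the longest such subsequence ending at index i:
i:      1  2  3  4  5  6  7  8  9 10 11
a[i]:  10 11  2  8  8 11  6  8 10  1  5
dp:     1  2  1  2  2  3  2  3  4  1  2
Maximum dp value is 4.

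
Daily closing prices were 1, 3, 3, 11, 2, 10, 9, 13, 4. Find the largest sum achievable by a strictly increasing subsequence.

28

Let S[i] be the best sum of a strictly increasing subsequence ending at i:
i:      1  2  3  4  5  6  7  8  9
a[i]:   1  3  3 11  2 10  9 13  4
S:      1  4  4 15  3 14 13 28  8
Maximum is 28 (e.g. 1 + 3 + 11 + 13).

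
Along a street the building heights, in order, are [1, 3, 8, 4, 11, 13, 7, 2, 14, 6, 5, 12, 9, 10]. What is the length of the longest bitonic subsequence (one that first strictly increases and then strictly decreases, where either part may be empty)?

8

inc[i] = longest strictly increasing subsequence ending at i; dec[i] = longest strictly decreasing subsequence starting at i:
i:      1  2  3  4  5  6  7  8  9 10 11 12 13 14
a[i]:   1  3  8  4 11 13  7  2 14  6  5 12  9 10
inc:    1  2  3  3  4  5  4  2  6  4  4  5  5  6
dec:    1  2  4  2  4  4  3  1  3  2  1  2  1  1
Best peak at i=6 (value 13): inc=5, dec=4, length 5+4−1 = 8.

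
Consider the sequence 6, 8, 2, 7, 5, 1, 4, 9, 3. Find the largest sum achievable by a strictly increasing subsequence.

Let S[i] be the best sum of a strictly increasing subsequence ending at i:
i:      1  2  3  4  5  6  7  8  9
a[i]:   6  8  2  7  5  1  4  9  3
S:      6 14  2 13  7  1  6 23  5
Maximum is 23 (e.g. 6 + 8 + 9).

23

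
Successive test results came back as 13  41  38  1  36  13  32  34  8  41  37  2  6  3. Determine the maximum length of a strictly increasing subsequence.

5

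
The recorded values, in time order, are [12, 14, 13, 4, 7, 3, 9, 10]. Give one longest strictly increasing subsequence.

Patience tails give the LIS length; then backtrack through the dp parents:
12 → extends → [12]
14 → extends → [12, 14]
13 → replaces 14 → [12, 13]
4 → replaces 12 → [4, 13]
7 → replaces 13 → [4, 7]
3 → replaces 4 → [3, 7]
9 → extends → [3, 7, 9]
10 → extends → [3, 7, 9, 10]
Length 4; one witness is 4, 7, 9, 10.

4, 7, 9, 10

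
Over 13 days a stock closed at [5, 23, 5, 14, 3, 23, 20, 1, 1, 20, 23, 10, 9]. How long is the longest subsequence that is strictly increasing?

4

Track the smallest tail for each achievable length (strict):
5 → extends → [5]
23 → extends → [5, 23]
5 → already a tail → [5, 23]
14 → replaces 23 → [5, 14]
3 → replaces 5 → [3, 14]
23 → extends → [3, 14, 23]
20 → replaces 23 → [3, 14, 20]
1 → replaces 3 → [1, 14, 20]
1 → already a tail → [1, 14, 20]
20 → already a tail → [1, 14, 20]
23 → extends → [1, 14, 20, 23]
10 → replaces 14 → [1, 10, 20, 23]
9 → replaces 10 → [1, 9, 20, 23]
Four tails, so the longest strictly increasing subsequence has length 4 (e.g. 5, 14, 20, 23).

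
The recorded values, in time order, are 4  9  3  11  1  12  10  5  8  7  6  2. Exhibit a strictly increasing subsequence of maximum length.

Patience tails give the LIS length; then backtrack through the dp parents:
4 → extends → [4]
9 → extends → [4, 9]
3 → replaces 4 → [3, 9]
11 → extends → [3, 9, 11]
1 → replaces 3 → [1, 9, 11]
12 → extends → [1, 9, 11, 12]
10 → replaces 11 → [1, 9, 10, 12]
5 → replaces 9 → [1, 5, 10, 12]
8 → replaces 10 → [1, 5, 8, 12]
7 → replaces 8 → [1, 5, 7, 12]
6 → replaces 7 → [1, 5, 6, 12]
2 → replaces 5 → [1, 2, 6, 12]
Length 4; one witness is 4, 9, 11, 12.

4, 9, 11, 12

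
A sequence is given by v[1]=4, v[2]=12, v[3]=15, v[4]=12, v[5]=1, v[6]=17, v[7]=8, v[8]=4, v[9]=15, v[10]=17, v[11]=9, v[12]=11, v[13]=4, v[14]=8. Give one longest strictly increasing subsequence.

Patience tails give the LIS length; then backtrack through the dp parents:
4 → extends → [4]
12 → extends → [4, 12]
15 → extends → [4, 12, 15]
12 → already a tail → [4, 12, 15]
1 → replaces 4 → [1, 12, 15]
17 → extends → [1, 12, 15, 17]
8 → replaces 12 → [1, 8, 15, 17]
4 → replaces 8 → [1, 4, 15, 17]
15 → already a tail → [1, 4, 15, 17]
17 → already a tail → [1, 4, 15, 17]
9 → replaces 15 → [1, 4, 9, 17]
11 → replaces 17 → [1, 4, 9, 11]
4 → already a tail → [1, 4, 9, 11]
8 → replaces 9 → [1, 4, 8, 11]
Length 4; one witness is 4, 12, 15, 17.

4, 12, 15, 17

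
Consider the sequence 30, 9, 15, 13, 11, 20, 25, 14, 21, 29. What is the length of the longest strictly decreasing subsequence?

4

Let dp[i] be the longest strictly decreasing subsequence ending at i:
i:      1  2  3  4  5  6  7  8  9 10
a[i]:  30  9 15 13 11 20 25 14 21 29
dp:     1  2  2  3  4  2  2  3  3  2
Maximum is 4.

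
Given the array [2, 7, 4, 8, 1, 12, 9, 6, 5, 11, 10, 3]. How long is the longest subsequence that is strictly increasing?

5

Track the smallest tail for each achievable length (strict):
2 → extends → [2]
7 → extends → [2, 7]
4 → replaces 7 → [2, 4]
8 → extends → [2, 4, 8]
1 → replaces 2 → [1, 4, 8]
12 → extends → [1, 4, 8, 12]
9 → replaces 12 → [1, 4, 8, 9]
6 → replaces 8 → [1, 4, 6, 9]
5 → replaces 6 → [1, 4, 5, 9]
11 → extends → [1, 4, 5, 9, 11]
10 → replaces 11 → [1, 4, 5, 9, 10]
3 → replaces 4 → [1, 3, 5, 9, 10]
Five tails, so the longest strictly increasing subsequence has length 5 (e.g. 2, 7, 8, 9, 11).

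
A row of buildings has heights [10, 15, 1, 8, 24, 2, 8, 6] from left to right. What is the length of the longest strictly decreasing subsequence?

3

Negate each value so 'decreasing' becomes 'increasing', then run patience tails on the negated sequence:
-10 → extends → [-10]
-15 → replaces -10 → [-15]
-1 → extends → [-15, -1]
-8 → replaces -1 → [-15, -8]
-24 → replaces -15 → [-24, -8]
-2 → extends → [-24, -8, -2]
-8 → already a tail → [-24, -8, -2]
-6 → replaces -2 → [-24, -8, -6]
Three tails, so the longest strictly decreasing subsequence of the original has length 3.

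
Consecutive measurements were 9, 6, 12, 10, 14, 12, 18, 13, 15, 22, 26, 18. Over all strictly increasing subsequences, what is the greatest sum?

Let S[i] be the best sum of a strictly increasing subsequence ending at i:
i:       1   2   3   4   5   6   7   8   9  10  11  12
a[i]:    9   6  12  10  14  12  18  13  15  22  26  18
S:       9   6  21  19  35  31  53  44  59  81 107  77
Maximum is 107 (e.g. 9 + 10 + 12 + 13 + 15 + 22 + 26).

107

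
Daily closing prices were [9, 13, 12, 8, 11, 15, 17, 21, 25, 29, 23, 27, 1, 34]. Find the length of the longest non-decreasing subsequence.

8

Track the smallest tail for each achievable length (allowing ties):
9 → extends → [9]
13 → extends → [9, 13]
12 → replaces 13 → [9, 12]
8 → replaces 9 → [8, 12]
11 → replaces 12 → [8, 11]
15 → extends → [8, 11, 15]
17 → extends → [8, 11, 15, 17]
21 → extends → [8, 11, 15, 17, 21]
25 → extends → [8, 11, 15, 17, 21, 25]
29 → extends → [8, 11, 15, 17, 21, 25, 29]
23 → replaces 25 → [8, 11, 15, 17, 21, 23, 29]
27 → replaces 29 → [8, 11, 15, 17, 21, 23, 27]
1 → replaces 8 → [1, 11, 15, 17, 21, 23, 27]
34 → extends → [1, 11, 15, 17, 21, 23, 27, 34]
Eight tails, so the longest non-decreasing subsequence has length 8 (e.g. 9, 13, 15, 17, 21, 25, 29, 34).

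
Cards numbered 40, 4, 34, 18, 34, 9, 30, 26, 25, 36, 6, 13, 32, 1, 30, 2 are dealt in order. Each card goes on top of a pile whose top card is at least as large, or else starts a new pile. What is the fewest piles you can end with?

4

Place each on the leftmost legal pile:
40 → new pile 1 (tops now [40])
4 → pile 1 (tops now [4])
34 → new pile 2 (tops now [4, 34])
18 → pile 2 (tops now [4, 18])
34 → new pile 3 (tops now [4, 18, 34])
9 → pile 2 (tops now [4, 9, 34])
30 → pile 3 (tops now [4, 9, 30])
26 → pile 3 (tops now [4, 9, 26])
25 → pile 3 (tops now [4, 9, 25])
36 → new pile 4 (tops now [4, 9, 25, 36])
6 → pile 2 (tops now [4, 6, 25, 36])
13 → pile 3 (tops now [4, 6, 13, 36])
32 → pile 4 (tops now [4, 6, 13, 32])
1 → pile 1 (tops now [1, 6, 13, 32])
30 → pile 4 (tops now [1, 6, 13, 30])
2 → pile 2 (tops now [1, 2, 13, 30])
Four piles.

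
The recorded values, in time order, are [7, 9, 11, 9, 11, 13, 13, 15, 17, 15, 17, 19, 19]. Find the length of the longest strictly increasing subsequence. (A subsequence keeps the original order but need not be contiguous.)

7

Let dp[i] be the length of the longest such subsequence ending at index i:
i:      1  2  3  4  5  6  7  8  9 10 11 12 13
a[i]:   7  9 11  9 11 13 13 15 17 15 17 19 19
dp:     1  2  3  2  3  4  4  5  6  5  6  7  7
Maximum dp value is 7.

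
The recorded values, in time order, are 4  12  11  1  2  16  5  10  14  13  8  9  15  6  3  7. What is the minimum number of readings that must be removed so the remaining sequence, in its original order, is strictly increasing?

10

Fewest deletions = n − (longest strictly increasing subsequence).
i:      1  2  3  4  5  6  7  8  9 10 11 12 13 14 15 16
a[i]:   4 12 11  1  2 16  5 10 14 13  8  9 15  6  3  7
dp:     1  2  2  1  2  3  3  4  5  5  4  5  6  4  3  5
max dp = 6, so deletions = 16 − 6 = 10.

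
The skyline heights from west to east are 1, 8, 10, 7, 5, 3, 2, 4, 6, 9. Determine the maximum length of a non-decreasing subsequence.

5

Track the smallest tail for each achievable length (allowing ties):
1 → extends → [1]
8 → extends → [1, 8]
10 → extends → [1, 8, 10]
7 → replaces 8 → [1, 7, 10]
5 → replaces 7 → [1, 5, 10]
3 → replaces 5 → [1, 3, 10]
2 → replaces 3 → [1, 2, 10]
4 → replaces 10 → [1, 2, 4]
6 → extends → [1, 2, 4, 6]
9 → extends → [1, 2, 4, 6, 9]
Five tails, so the longest non-decreasing subsequence has length 5 (e.g. 1, 3, 4, 6, 9).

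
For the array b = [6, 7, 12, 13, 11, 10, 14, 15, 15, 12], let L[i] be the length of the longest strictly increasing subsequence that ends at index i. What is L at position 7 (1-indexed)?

dp[i] = 1 + max{dp[j] : j<i, b[j]<b[i]} (or 1 if no such j):
i:      1  2  3  4  5  6  7  8  9 10
b[i]:   6  7 12 13 11 10 14 15 15 12
dp:     1  2  3  4  3  3  5  6  6  4
At index 7 the value is 5.

5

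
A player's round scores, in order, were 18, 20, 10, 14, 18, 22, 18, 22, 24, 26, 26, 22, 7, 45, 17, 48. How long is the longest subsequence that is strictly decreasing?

3

Let dp[i] be the longest strictly decreasing subsequence ending at i:
i:      1  2  3  4  5  6  7  8  9 10 11 12 13 14 15 16
a[i]:  18 20 10 14 18 22 18 22 24 26 26 22  7 45 17 48
dp:     1  1  2  2  2  1  2  1  1  1  1  2  3  1  3  1
Maximum is 3.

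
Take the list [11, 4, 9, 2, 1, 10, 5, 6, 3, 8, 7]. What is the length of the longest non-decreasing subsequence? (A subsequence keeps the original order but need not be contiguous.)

4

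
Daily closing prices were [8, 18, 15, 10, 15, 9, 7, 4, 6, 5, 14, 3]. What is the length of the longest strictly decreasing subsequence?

Negate each value so 'decreasing' becomes 'increasing', then run patience tails on the negated sequence:
-8 → extends → [-8]
-18 → replaces -8 → [-18]
-15 → extends → [-18, -15]
-10 → extends → [-18, -15, -10]
-15 → already a tail → [-18, -15, -10]
-9 → extends → [-18, -15, -10, -9]
-7 → extends → [-18, -15, -10, -9, -7]
-4 → extends → [-18, -15, -10, -9, -7, -4]
-6 → replaces -4 → [-18, -15, -10, -9, -7, -6]
-5 → extends → [-18, -15, -10, -9, -7, -6, -5]
-14 → replaces -10 → [-18, -15, -14, -9, -7, -6, -5]
-3 → extends → [-18, -15, -14, -9, -7, -6, -5, -3]
Eight tails, so the longest strictly decreasing subsequence of the original has length 8.

8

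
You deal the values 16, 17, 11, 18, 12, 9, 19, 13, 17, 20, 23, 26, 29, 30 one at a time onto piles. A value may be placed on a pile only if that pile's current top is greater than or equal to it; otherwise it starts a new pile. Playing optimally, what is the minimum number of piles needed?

The minimum number of non-increasing subsequences covering a sequence equals the length of its longest strictly increasing subsequence.
LIS length is 9 (e.g. 16, 17, 18, 19, 20, 23, 26, 29, 30), so 9 piles are needed.

9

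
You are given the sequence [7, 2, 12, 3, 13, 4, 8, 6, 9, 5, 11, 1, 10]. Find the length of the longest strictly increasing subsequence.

6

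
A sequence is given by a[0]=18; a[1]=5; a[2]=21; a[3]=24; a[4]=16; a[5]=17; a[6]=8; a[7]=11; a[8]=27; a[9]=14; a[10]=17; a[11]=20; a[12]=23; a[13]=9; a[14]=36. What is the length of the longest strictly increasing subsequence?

Let dp[i] be the length of the longest such subsequence ending at index i:
i:      0  1  2  3  4  5  6  7  8  9 10 11 12 13 14
a[i]:  18  5 21 24 16 17  8 11 27 14 17 20 23  9 36
dp:     1  1  2  3  2  3  2  3  4  4  5  6  7  3  8
Maximum dp value is 8.

8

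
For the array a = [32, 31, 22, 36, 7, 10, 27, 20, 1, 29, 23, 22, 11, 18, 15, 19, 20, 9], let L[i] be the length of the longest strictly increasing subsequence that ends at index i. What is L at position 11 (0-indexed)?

4

dp[i] = 1 + max{dp[j] : j<i, a[j]<a[i]} (or 1 if no such j):
i:      0  1  2  3  4  5  6  7  8  9 10 11 12 13 14 15 16 17
a[i]:  32 31 22 36  7 10 27 20  1 29 23 22 11 18 15 19 20  9
dp:     1  1  1  2  1  2  3  3  1  4  4  4  3  4  4  5  6  2
At index 11 the value is 4.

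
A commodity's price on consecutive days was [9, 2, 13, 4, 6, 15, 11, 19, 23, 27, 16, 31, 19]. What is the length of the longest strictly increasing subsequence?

Track the smallest tail for each achievable length (strict):
9 → extends → [9]
2 → replaces 9 → [2]
13 → extends → [2, 13]
4 → replaces 13 → [2, 4]
6 → extends → [2, 4, 6]
15 → extends → [2, 4, 6, 15]
11 → replaces 15 → [2, 4, 6, 11]
19 → extends → [2, 4, 6, 11, 19]
23 → extends → [2, 4, 6, 11, 19, 23]
27 → extends → [2, 4, 6, 11, 19, 23, 27]
16 → replaces 19 → [2, 4, 6, 11, 16, 23, 27]
31 → extends → [2, 4, 6, 11, 16, 23, 27, 31]
19 → replaces 23 → [2, 4, 6, 11, 16, 19, 27, 31]
Eight tails, so the longest strictly increasing subsequence has length 8 (e.g. 2, 4, 6, 15, 19, 23, 27, 31).

8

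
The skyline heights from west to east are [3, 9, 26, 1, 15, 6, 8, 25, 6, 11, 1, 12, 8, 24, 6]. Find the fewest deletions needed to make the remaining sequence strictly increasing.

9

Fewest deletions = n − (longest strictly increasing subsequence).
Patience tails:
3 → extends → [3]
9 → extends → [3, 9]
26 → extends → [3, 9, 26]
1 → replaces 3 → [1, 9, 26]
15 → replaces 26 → [1, 9, 15]
6 → replaces 9 → [1, 6, 15]
8 → replaces 15 → [1, 6, 8]
25 → extends → [1, 6, 8, 25]
6 → already a tail → [1, 6, 8, 25]
11 → replaces 25 → [1, 6, 8, 11]
1 → already a tail → [1, 6, 8, 11]
12 → extends → [1, 6, 8, 11, 12]
8 → already a tail → [1, 6, 8, 11, 12]
24 → extends → [1, 6, 8, 11, 12, 24]
6 → already a tail → [1, 6, 8, 11, 12, 24]
Longest strictly increasing subsequence has length 6, so deletions = 15 − 6 = 9.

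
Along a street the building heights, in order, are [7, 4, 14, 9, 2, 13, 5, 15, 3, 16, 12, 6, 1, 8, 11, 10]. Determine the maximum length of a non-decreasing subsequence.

5

Track the smallest tail for each achievable length (allowing ties):
7 → extends → [7]
4 → replaces 7 → [4]
14 → extends → [4, 14]
9 → replaces 14 → [4, 9]
2 → replaces 4 → [2, 9]
13 → extends → [2, 9, 13]
5 → replaces 9 → [2, 5, 13]
15 → extends → [2, 5, 13, 15]
3 → replaces 5 → [2, 3, 13, 15]
16 → extends → [2, 3, 13, 15, 16]
12 → replaces 13 → [2, 3, 12, 15, 16]
6 → replaces 12 → [2, 3, 6, 15, 16]
1 → replaces 2 → [1, 3, 6, 15, 16]
8 → replaces 15 → [1, 3, 6, 8, 16]
11 → replaces 16 → [1, 3, 6, 8, 11]
10 → replaces 11 → [1, 3, 6, 8, 10]
Five tails, so the longest non-decreasing subsequence has length 5 (e.g. 7, 9, 13, 15, 16).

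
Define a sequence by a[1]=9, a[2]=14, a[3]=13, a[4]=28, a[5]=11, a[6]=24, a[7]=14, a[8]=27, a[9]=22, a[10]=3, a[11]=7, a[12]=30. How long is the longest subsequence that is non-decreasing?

Track the smallest tail for each achievable length (allowing ties):
9 → extends → [9]
14 → extends → [9, 14]
13 → replaces 14 → [9, 13]
28 → extends → [9, 13, 28]
11 → replaces 13 → [9, 11, 28]
24 → replaces 28 → [9, 11, 24]
14 → replaces 24 → [9, 11, 14]
27 → extends → [9, 11, 14, 27]
22 → replaces 27 → [9, 11, 14, 22]
3 → replaces 9 → [3, 11, 14, 22]
7 → replaces 11 → [3, 7, 14, 22]
30 → extends → [3, 7, 14, 22, 30]
Five tails, so the longest non-decreasing subsequence has length 5 (e.g. 9, 14, 24, 27, 30).

5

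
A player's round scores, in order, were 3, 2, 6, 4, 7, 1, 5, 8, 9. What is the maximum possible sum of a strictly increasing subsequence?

Let S[i] be the best sum of a strictly increasing subsequence ending at i:
i:      1  2  3  4  5  6  7  8  9
a[i]:   3  2  6  4  7  1  5  8  9
S:      3  2  9  7 16  1 12 24 33
Maximum is 33 (e.g. 3 + 6 + 7 + 8 + 9).

33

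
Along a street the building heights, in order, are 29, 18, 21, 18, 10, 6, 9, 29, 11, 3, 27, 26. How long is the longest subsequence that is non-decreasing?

4

Track the smallest tail for each achievable length (allowing ties):
29 → extends → [29]
18 → replaces 29 → [18]
21 → extends → [18, 21]
18 → replaces 21 → [18, 18]
10 → replaces 18 → [10, 18]
6 → replaces 10 → [6, 18]
9 → replaces 18 → [6, 9]
29 → extends → [6, 9, 29]
11 → replaces 29 → [6, 9, 11]
3 → replaces 6 → [3, 9, 11]
27 → extends → [3, 9, 11, 27]
26 → replaces 27 → [3, 9, 11, 26]
Four tails, so the longest non-decreasing subsequence has length 4 (e.g. 6, 9, 11, 27).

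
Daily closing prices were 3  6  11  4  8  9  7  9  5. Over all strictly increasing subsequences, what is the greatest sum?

26

Let S[i] be the best sum of a strictly increasing subsequence ending at i:
i:      1  2  3  4  5  6  7  8  9
a[i]:   3  6 11  4  8  9  7  9  5
S:      3  9 20  7 17 26 16 26 12
Maximum is 26 (e.g. 3 + 6 + 8 + 9).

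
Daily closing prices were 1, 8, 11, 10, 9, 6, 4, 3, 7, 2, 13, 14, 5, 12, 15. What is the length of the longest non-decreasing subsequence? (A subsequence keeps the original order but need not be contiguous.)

Let dp[i] be the length of the longest such subsequence ending at index i:
i:      1  2  3  4  5  6  7  8  9 10 11 12 13 14 15
a[i]:   1  8 11 10  9  6  4  3  7  2 13 14  5 12 15
dp:     1  2  3  3  3  2  2  2  3  2  4  5  3  4  6
Maximum dp value is 6.

6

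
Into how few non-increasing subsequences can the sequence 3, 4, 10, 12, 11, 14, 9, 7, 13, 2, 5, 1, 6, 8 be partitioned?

Place each on the leftmost legal pile:
3 → new pile 1 (tops now [3])
4 → new pile 2 (tops now [3, 4])
10 → new pile 3 (tops now [3, 4, 10])
12 → new pile 4 (tops now [3, 4, 10, 12])
11 → pile 4 (tops now [3, 4, 10, 11])
14 → new pile 5 (tops now [3, 4, 10, 11, 14])
9 → pile 3 (tops now [3, 4, 9, 11, 14])
7 → pile 3 (tops now [3, 4, 7, 11, 14])
13 → pile 5 (tops now [3, 4, 7, 11, 13])
2 → pile 1 (tops now [2, 4, 7, 11, 13])
5 → pile 3 (tops now [2, 4, 5, 11, 13])
1 → pile 1 (tops now [1, 4, 5, 11, 13])
6 → pile 4 (tops now [1, 4, 5, 6, 13])
8 → pile 5 (tops now [1, 4, 5, 6, 8])
Five piles.

5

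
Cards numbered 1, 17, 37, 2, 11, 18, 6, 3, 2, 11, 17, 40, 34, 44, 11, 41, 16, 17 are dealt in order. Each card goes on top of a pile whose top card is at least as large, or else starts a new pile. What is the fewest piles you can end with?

7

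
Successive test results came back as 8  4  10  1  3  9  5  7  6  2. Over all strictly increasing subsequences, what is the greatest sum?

18

Let S[i] be the best sum of a strictly increasing subsequence ending at i:
i:      1  2  3  4  5  6  7  8  9 10
a[i]:   8  4 10  1  3  9  5  7  6  2
S:      8  4 18  1  4 17  9 16 15  3
Maximum is 18 (e.g. 8 + 10).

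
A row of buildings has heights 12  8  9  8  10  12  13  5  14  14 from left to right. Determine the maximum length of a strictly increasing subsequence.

Let dp[i] be the length of the longest such subsequence ending at index i:
i:      1  2  3  4  5  6  7  8  9 10
a[i]:  12  8  9  8 10 12 13  5 14 14
dp:     1  1  2  1  3  4  5  1  6  6
Maximum dp value is 6.

6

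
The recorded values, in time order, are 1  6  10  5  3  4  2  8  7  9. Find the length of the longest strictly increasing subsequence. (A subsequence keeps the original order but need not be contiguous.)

Track the smallest tail for each achievable length (strict):
1 → extends → [1]
6 → extends → [1, 6]
10 → extends → [1, 6, 10]
5 → replaces 6 → [1, 5, 10]
3 → replaces 5 → [1, 3, 10]
4 → replaces 10 → [1, 3, 4]
2 → replaces 3 → [1, 2, 4]
8 → extends → [1, 2, 4, 8]
7 → replaces 8 → [1, 2, 4, 7]
9 → extends → [1, 2, 4, 7, 9]
Five tails, so the longest strictly increasing subsequence has length 5 (e.g. 1, 3, 4, 8, 9).

5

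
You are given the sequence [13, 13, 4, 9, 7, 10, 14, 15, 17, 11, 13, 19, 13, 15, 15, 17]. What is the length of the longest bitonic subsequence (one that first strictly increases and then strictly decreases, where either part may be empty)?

8

inc[i] = longest strictly increasing subsequence ending at i; dec[i] = longest strictly decreasing subsequence starting at i:
i:      1  2  3  4  5  6  7  8  9 10 11 12 13 14 15 16
a[i]:  13 13  4  9  7 10 14 15 17 11 13 19 13 15 15 17
inc:    1  1  1  2  2  3  4  5  6  4  5  7  5  6  6  7
dec:    3  3  1  2  1  1  2  2  2  1  1  2  1  1  1  1
Best peak at i=12 (value 19): inc=7, dec=2, length 7+2−1 = 8.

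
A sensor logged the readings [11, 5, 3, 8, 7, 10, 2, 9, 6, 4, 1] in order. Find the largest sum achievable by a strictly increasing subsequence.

23

Let S[i] be the best sum of a strictly increasing subsequence ending at i:
i:      1  2  3  4  5  6  7  8  9 10 11
a[i]:  11  5  3  8  7 10  2  9  6  4  1
S:     11  5  3 13 12 23  2 22 11  7  1
Maximum is 23 (e.g. 5 + 8 + 10).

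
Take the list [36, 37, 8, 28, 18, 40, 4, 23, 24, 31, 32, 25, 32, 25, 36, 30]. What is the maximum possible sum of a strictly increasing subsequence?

Let S[i] be the best sum of a strictly increasing subsequence ending at i:
i:       1   2   3   4   5   6   7   8   9  10  11  12  13  14  15  16
a[i]:   36  37   8  28  18  40   4  23  24  31  32  25  32  25  36  30
S:      36  73   8  36  26 113   4  49  73 104 136  98 136  98 172 128
Maximum is 172 (e.g. 8 + 18 + 23 + 24 + 31 + 32 + 36).

172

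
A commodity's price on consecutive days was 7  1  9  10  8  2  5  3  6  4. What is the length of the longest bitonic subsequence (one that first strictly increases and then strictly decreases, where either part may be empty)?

6

inc[i] = longest strictly increasing subsequence ending at i; dec[i] = longest strictly decreasing subsequence starting at i:
i:      1  2  3  4  5  6  7  8  9 10
a[i]:   7  1  9 10  8  2  5  3  6  4
inc:    1  1  2  3  2  2  3  3  4  4
dec:    3  1  4  4  3  1  2  1  2  1
Best peak at i=4 (value 10): inc=3, dec=4, length 3+4−1 = 6.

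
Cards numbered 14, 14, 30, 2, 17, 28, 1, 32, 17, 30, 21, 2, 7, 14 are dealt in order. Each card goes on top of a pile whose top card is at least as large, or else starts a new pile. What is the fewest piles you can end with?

The minimum number of non-increasing subsequences covering a sequence equals the length of its longest strictly increasing subsequence.
LIS length is 4 (e.g. 14, 17, 28, 32), so 4 piles are needed.

4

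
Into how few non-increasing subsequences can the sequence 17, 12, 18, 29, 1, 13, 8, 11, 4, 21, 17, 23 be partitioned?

5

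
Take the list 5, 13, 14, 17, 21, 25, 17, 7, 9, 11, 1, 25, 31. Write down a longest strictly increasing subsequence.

5, 13, 14, 17, 21, 25, 31

Patience tails give the LIS length; then backtrack through the dp parents:
5 → extends → [5]
13 → extends → [5, 13]
14 → extends → [5, 13, 14]
17 → extends → [5, 13, 14, 17]
21 → extends → [5, 13, 14, 17, 21]
25 → extends → [5, 13, 14, 17, 21, 25]
17 → already a tail → [5, 13, 14, 17, 21, 25]
7 → replaces 13 → [5, 7, 14, 17, 21, 25]
9 → replaces 14 → [5, 7, 9, 17, 21, 25]
11 → replaces 17 → [5, 7, 9, 11, 21, 25]
1 → replaces 5 → [1, 7, 9, 11, 21, 25]
25 → already a tail → [1, 7, 9, 11, 21, 25]
31 → extends → [1, 7, 9, 11, 21, 25, 31]
Length 7; one witness is 5, 13, 14, 17, 21, 25, 31.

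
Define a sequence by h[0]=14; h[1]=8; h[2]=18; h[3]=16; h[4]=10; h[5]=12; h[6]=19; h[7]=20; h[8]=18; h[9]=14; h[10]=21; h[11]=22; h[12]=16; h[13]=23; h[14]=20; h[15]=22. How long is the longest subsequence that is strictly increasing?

Track the smallest tail for each achievable length (strict):
14 → extends → [14]
8 → replaces 14 → [8]
18 → extends → [8, 18]
16 → replaces 18 → [8, 16]
10 → replaces 16 → [8, 10]
12 → extends → [8, 10, 12]
19 → extends → [8, 10, 12, 19]
20 → extends → [8, 10, 12, 19, 20]
18 → replaces 19 → [8, 10, 12, 18, 20]
14 → replaces 18 → [8, 10, 12, 14, 20]
21 → extends → [8, 10, 12, 14, 20, 21]
22 → extends → [8, 10, 12, 14, 20, 21, 22]
16 → replaces 20 → [8, 10, 12, 14, 16, 21, 22]
23 → extends → [8, 10, 12, 14, 16, 21, 22, 23]
20 → replaces 21 → [8, 10, 12, 14, 16, 20, 22, 23]
22 → already a tail → [8, 10, 12, 14, 16, 20, 22, 23]
Eight tails, so the longest strictly increasing subsequence has length 8 (e.g. 8, 10, 12, 19, 20, 21, 22, 23).

8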